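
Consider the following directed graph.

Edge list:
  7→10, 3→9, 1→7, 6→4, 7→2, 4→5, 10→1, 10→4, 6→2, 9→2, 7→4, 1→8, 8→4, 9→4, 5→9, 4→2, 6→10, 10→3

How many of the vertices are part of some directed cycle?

A vertex is on a directed cycle iff it belongs to a strongly connected component of size ≥ 2 (or has a self-loop).
The vertices on cycles are {1, 4, 5, 7, 9, 10} — 6 in total.

6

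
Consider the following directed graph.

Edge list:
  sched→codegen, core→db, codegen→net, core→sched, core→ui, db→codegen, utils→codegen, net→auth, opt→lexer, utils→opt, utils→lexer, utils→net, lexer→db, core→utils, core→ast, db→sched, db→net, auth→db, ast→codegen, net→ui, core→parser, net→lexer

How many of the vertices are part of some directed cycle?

A vertex is on a directed cycle iff it belongs to a strongly connected component of size ≥ 2 (or has a self-loop).
The vertices on cycles are {db, net, auth, lexer, sched, codegen} — 6 in total.

6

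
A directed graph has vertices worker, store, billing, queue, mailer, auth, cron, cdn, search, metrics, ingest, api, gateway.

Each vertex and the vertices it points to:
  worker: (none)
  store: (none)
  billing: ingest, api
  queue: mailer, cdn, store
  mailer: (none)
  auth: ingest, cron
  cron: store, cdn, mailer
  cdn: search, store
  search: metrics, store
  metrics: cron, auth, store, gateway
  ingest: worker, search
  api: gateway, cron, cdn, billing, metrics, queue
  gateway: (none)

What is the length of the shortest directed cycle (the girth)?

For each vertex v, BFS finds the shortest path from v back to v.
The shortest such closed walk is api → billing → api, length 2.

2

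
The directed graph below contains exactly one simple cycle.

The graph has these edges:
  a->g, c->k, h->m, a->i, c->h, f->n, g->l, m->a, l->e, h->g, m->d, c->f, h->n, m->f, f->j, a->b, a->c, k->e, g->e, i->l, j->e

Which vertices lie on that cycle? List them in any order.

a, c, h, m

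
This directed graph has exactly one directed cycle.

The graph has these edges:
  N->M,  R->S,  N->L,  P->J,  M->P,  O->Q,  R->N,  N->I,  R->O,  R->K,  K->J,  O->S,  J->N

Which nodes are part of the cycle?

J, M, N, P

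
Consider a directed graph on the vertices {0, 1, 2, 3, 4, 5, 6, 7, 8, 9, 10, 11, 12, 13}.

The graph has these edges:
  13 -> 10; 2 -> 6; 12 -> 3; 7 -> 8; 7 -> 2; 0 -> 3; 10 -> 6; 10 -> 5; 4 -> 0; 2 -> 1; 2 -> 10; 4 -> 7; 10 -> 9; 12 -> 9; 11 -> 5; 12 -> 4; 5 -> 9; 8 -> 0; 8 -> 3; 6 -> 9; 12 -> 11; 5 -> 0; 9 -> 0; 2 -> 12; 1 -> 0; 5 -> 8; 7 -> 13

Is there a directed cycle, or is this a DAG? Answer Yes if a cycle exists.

DFS with white/gray/black marking, starting from 5:
5 gray
  0 gray
    3 gray
    3 black
  0 black
  8 gray
    8→0: 0 black — skip
    8→3: 3 black — skip
  8 black
  9 gray
    9→0: 0 black — skip
  9 black
5 black
1 gray
  1→0: 0 black — skip
1 black
2 gray
  6 gray
    6→9: 9 black — skip
  6 black
  2→1: 1 black — skip
  12 gray
    12→9: 9 black — skip
    4 gray
      7 gray
        7→2: 2 is gray → back edge
Back edge found, so a cycle exists: 2 → 12 → 4 → 7 → 2.

Yes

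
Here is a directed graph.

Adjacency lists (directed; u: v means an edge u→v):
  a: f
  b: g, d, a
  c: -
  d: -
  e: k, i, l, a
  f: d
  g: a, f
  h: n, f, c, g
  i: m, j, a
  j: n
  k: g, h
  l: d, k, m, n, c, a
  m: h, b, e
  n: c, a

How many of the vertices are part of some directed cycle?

A vertex is on a directed cycle iff it belongs to a strongly connected component of size ≥ 2 (or has a self-loop).
The vertices on cycles are {e, i, l, m} — 4 in total.

4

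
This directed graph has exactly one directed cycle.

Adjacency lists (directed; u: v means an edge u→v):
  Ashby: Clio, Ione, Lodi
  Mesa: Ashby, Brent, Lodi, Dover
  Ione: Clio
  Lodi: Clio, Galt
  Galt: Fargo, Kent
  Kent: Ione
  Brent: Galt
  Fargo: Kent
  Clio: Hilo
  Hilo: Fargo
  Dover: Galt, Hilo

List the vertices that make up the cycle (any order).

DFS with gray/black marking from Ione:
Ione gray
  Clio gray
    Hilo gray
      Fargo gray
        Kent gray
          Kent→Ione: Ione is gray → back edge
Back edge closes the cycle Ione → Clio → Hilo → Fargo → Kent → Ione; its vertices are {Clio, Hilo, Ione, Kent, Fargo}.

Clio, Hilo, Ione, Kent, Fargo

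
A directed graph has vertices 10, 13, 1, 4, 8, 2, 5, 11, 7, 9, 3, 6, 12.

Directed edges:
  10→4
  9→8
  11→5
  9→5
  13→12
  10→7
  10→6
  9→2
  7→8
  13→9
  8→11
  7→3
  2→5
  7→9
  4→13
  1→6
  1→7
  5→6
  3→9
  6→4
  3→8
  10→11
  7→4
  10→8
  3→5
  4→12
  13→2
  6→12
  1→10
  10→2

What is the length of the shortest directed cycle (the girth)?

5

For each vertex v, BFS finds the shortest path from v back to v.
The shortest such closed walk is 4 → 13 → 2 → 5 → 6 → 4, length 5.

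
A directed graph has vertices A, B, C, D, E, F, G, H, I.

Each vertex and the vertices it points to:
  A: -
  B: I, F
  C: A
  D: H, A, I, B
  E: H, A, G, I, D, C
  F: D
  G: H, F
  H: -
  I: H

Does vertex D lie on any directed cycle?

Yes

D is on a cycle iff D can reach itself via ≥1 edge.
D → B → F → D — yes.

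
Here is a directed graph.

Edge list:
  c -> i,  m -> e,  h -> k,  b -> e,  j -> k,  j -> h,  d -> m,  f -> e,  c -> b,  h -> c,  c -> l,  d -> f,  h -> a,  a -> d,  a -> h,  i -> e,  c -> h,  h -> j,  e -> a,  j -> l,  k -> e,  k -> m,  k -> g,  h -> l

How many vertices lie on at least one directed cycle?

11

A vertex is on a directed cycle iff it belongs to a strongly connected component of size ≥ 2 (or has a self-loop).
The vertices on cycles are {a, b, c, d, e, f, h, i, j, k, m} — 11 in total.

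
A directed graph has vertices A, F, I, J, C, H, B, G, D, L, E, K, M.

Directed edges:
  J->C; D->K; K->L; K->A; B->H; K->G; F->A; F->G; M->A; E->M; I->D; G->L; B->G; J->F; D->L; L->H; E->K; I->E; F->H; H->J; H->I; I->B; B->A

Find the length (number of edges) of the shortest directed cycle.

3

For each vertex v, BFS finds the shortest path from v back to v.
The shortest such closed walk is F → H → J → F, length 3.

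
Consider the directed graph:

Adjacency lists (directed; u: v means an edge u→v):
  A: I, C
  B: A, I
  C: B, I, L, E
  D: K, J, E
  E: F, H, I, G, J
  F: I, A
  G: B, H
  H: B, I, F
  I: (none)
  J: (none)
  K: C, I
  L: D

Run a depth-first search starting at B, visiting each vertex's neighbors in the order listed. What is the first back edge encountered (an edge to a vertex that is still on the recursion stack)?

C->B

DFS from B (visiting each vertex's neighbors in the order listed); mark gray on enter, black on exit:
B gray
  A gray
    I gray
    I black
    C gray
      C→B: B is gray → back edge
First back edge: C → B.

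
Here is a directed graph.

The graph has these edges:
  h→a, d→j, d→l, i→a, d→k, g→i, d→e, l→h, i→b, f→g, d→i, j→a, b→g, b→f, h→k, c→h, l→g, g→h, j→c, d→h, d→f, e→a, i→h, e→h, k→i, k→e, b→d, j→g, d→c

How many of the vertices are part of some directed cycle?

A vertex is on a directed cycle iff it belongs to a strongly connected component of size ≥ 2 (or has a self-loop).
The vertices on cycles are {b, c, d, e, f, g, h, i, j, k, l} — 11 in total.

11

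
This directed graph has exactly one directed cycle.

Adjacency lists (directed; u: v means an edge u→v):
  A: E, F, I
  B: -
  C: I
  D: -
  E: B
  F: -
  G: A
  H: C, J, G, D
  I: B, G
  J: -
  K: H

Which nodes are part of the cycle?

A, G, I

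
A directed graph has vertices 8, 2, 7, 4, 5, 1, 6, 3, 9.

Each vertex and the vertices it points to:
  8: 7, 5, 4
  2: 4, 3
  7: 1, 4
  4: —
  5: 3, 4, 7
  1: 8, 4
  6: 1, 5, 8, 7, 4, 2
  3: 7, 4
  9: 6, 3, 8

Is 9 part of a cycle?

No

9 lies on a cycle iff there is a path from 9 back to itself.
Exploring from 9, it never reaches itself; equivalently, its strongly connected component is a singleton.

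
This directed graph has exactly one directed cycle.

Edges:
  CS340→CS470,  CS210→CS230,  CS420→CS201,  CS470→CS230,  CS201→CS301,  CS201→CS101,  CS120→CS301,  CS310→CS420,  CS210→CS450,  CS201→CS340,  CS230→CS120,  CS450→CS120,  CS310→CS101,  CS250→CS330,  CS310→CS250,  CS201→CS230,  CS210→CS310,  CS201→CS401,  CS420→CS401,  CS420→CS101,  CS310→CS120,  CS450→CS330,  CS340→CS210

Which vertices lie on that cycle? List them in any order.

DFS with gray/black marking from CS340:
CS340 gray
  CS470 gray
    CS230 gray
      CS120 gray
        CS301 gray
        CS301 black
      CS120 black
    CS230 black
  CS470 black
  CS210 gray
    CS310 gray
      CS101 gray
      CS101 black
      CS420 gray
        CS420→CS101: CS101 black — skip
        CS401 gray
        CS401 black
        CS201 gray
          CS201→CS230: CS230 black — skip
          CS201→CS340: CS340 is gray → back edge
Back edge closes the cycle CS340 → CS210 → CS310 → CS420 → CS201 → CS340; its vertices are {CS201, CS210, CS310, CS340, CS420}.

CS201, CS210, CS310, CS340, CS420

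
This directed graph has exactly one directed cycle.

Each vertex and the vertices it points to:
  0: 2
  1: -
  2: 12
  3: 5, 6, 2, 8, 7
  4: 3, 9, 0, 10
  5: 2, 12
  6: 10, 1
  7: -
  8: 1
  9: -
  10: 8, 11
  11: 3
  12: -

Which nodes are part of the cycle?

3, 6, 10, 11

DFS with gray/black marking from 3:
3 gray
  5 gray
    2 gray
      12 gray
      12 black
    2 black
    5→12: 12 black — skip
  5 black
  6 gray
    10 gray
      8 gray
        1 gray
        1 black
      8 black
      11 gray
        11→3: 3 is gray → back edge
Back edge closes the cycle 3 → 6 → 10 → 11 → 3; its vertices are {3, 6, 10, 11}.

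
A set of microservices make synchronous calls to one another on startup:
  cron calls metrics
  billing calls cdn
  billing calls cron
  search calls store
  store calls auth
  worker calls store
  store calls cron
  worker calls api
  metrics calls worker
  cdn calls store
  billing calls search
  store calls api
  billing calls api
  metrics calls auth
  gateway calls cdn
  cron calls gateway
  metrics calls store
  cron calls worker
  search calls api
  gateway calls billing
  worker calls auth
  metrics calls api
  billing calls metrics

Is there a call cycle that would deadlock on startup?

Yes

DFS with white/gray/black marking, starting from api:
api gray
api black
gateway gray
  cdn gray
    store gray
      auth gray
      auth black
      store→api: api black — skip
      cron gray
        worker gray
          worker→auth: auth black — skip
          worker→store: store is gray → back edge
Back edge found, so a cycle exists: store → cron → worker → store.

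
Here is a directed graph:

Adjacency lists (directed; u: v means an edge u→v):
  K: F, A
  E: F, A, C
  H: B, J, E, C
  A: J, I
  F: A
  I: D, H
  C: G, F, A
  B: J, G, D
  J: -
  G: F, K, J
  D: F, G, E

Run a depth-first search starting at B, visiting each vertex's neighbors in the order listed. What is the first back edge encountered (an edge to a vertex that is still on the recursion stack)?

DFS from B (visiting each vertex's neighbors in the order listed); mark gray on enter, black on exit:
B gray
  J gray
  J black
  G gray
    F gray
      A gray
        A→J: J black — skip
        I gray
          D gray
            D→F: F is gray → back edge
First back edge: D → F.

D->F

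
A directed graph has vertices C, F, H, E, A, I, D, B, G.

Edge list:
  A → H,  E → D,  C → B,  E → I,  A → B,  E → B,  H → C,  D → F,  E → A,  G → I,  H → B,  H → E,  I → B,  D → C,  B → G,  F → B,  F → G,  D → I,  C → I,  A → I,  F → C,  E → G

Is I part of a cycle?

Yes

I is on a cycle iff I can reach itself via ≥1 edge.
I → B → G → I — yes.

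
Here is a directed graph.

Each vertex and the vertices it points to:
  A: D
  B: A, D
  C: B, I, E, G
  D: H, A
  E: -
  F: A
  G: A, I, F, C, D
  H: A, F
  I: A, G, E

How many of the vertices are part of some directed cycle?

A vertex is on a directed cycle iff it belongs to a strongly connected component of size ≥ 2 (or has a self-loop).
The vertices on cycles are {A, C, D, F, G, H, I} — 7 in total.

7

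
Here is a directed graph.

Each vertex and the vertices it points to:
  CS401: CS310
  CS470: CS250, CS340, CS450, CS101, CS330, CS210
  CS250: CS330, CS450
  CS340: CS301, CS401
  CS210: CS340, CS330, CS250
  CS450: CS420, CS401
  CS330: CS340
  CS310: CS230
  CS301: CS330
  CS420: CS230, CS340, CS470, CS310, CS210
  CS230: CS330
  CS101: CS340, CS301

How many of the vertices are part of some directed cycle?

11

A vertex is on a directed cycle iff it belongs to a strongly connected component of size ≥ 2 (or has a self-loop).
The vertices on cycles are {CS210, CS230, CS250, CS301, CS310, CS330, CS340, CS401, CS420, CS450, CS470} — 11 in total.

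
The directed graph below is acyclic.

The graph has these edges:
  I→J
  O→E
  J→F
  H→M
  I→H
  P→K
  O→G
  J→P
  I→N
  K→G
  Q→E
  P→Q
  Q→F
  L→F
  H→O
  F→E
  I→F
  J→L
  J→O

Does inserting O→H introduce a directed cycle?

Yes

Adding O→H creates a cycle iff H can already reach O.
Path from H: H → O.
So H → … → O → H is a cycle.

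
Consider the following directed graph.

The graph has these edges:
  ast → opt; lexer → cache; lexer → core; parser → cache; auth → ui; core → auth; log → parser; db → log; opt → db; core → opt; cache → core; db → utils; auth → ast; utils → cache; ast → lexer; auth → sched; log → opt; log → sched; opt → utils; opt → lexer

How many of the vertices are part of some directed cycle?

10

A vertex is on a directed cycle iff it belongs to a strongly connected component of size ≥ 2 (or has a self-loop).
The vertices on cycles are {db, ast, log, opt, auth, core, cache, lexer, utils, parser} — 10 in total.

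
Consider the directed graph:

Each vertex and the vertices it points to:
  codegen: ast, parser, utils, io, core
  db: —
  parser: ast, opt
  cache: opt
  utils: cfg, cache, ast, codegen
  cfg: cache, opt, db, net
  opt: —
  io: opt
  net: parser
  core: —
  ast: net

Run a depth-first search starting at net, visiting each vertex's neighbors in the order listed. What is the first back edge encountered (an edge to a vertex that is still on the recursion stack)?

ast->net

DFS from net (visiting each vertex's neighbors in the order listed); mark gray on enter, black on exit:
net gray
  parser gray
    ast gray
      ast→net: net is gray → back edge
First back edge: ast → net.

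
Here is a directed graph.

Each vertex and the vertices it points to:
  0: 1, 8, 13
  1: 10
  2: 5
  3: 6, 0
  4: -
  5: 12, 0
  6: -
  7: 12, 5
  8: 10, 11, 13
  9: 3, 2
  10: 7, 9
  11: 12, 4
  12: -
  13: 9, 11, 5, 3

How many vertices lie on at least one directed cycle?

A vertex is on a directed cycle iff it belongs to a strongly connected component of size ≥ 2 (or has a self-loop).
The vertices on cycles are {0, 1, 2, 3, 5, 7, 8, 9, 10, 13} — 10 in total.

10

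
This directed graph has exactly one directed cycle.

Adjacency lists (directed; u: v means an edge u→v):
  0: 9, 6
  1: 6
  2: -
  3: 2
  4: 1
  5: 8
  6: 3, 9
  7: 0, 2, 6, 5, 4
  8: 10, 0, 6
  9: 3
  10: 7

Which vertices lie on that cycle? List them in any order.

5, 7, 8, 10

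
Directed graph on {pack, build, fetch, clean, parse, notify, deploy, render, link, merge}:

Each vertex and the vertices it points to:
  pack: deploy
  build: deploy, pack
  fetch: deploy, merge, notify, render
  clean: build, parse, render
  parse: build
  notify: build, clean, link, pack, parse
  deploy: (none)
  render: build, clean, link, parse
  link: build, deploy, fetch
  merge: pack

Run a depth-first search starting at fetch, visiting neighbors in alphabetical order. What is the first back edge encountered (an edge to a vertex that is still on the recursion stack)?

DFS from fetch (visiting neighbors in alphabetical order); mark gray on enter, black on exit:
fetch gray
  deploy gray
  deploy black
  merge gray
    pack gray
      pack→deploy: deploy black — skip
    pack black
  merge black
  notify gray
    build gray
      build→deploy: deploy black — skip
      build→pack: pack black — skip
    build black
    clean gray
      clean→build: build black — skip
      parse gray
        parse→build: build black — skip
      parse black
      render gray
        render→build: build black — skip
        render→clean: clean is gray → back edge
First back edge: render → clean.

render->clean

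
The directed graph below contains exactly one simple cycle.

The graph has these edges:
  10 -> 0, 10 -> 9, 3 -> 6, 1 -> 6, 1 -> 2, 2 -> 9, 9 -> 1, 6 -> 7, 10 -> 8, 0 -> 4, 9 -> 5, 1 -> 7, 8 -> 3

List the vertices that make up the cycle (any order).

DFS with gray/black marking from 9:
9 gray
  1 gray
    7 gray
    7 black
    6 gray
      6→7: 7 black — skip
    6 black
    2 gray
      2→9: 9 is gray → back edge
Back edge closes the cycle 9 → 1 → 2 → 9; its vertices are {1, 2, 9}.

1, 2, 9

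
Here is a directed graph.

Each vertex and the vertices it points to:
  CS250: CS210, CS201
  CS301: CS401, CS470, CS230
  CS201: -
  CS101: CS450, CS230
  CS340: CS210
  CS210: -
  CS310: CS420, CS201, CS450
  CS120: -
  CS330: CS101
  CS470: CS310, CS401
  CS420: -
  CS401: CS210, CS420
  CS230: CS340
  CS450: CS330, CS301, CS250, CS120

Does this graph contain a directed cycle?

DFS with white/gray/black marking, starting from CS201:
CS201 gray
CS201 black
CS250 gray
  CS210 gray
  CS210 black
  CS250→CS201: CS201 black — skip
CS250 black
CS301 gray
  CS401 gray
    CS401→CS210: CS210 black — skip
    CS420 gray
    CS420 black
  CS401 black
  CS470 gray
    CS310 gray
      CS310→CS420: CS420 black — skip
      CS310→CS201: CS201 black — skip
      CS450 gray
        CS330 gray
          CS101 gray
            CS101→CS450: CS450 is gray → back edge
Back edge found, so a cycle exists: CS450 → CS330 → CS101 → CS450.

Yes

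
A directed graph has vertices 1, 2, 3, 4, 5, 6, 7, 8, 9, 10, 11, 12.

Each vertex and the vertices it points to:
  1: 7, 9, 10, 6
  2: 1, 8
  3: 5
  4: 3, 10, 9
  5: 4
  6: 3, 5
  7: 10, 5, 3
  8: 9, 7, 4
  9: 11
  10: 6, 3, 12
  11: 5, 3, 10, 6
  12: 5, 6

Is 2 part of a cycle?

No

2 lies on a cycle iff there is a path from 2 back to itself.
Exploring from 2, it never reaches itself; equivalently, its strongly connected component is a singleton.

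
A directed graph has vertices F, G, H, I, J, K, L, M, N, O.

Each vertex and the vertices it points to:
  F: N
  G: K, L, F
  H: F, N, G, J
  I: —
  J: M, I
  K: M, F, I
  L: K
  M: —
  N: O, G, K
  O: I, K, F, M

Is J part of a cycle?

No

J lies on a cycle iff there is a path from J back to itself.
Exploring from J, it never reaches itself; equivalently, its strongly connected component is a singleton.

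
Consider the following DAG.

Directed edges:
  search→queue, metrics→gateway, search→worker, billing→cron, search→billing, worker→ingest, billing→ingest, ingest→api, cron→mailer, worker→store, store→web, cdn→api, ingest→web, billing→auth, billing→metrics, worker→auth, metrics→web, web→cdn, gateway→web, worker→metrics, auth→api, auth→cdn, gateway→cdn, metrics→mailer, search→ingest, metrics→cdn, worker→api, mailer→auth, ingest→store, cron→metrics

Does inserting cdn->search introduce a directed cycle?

Adding cdn→search creates a cycle iff search can already reach cdn.
Path from search: search → worker → auth → cdn.
So search → … → cdn → search is a cycle.

Yes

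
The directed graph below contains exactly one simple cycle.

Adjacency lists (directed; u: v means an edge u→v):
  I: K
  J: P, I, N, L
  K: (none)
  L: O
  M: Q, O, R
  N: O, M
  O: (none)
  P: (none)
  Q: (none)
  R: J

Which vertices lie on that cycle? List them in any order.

DFS with gray/black marking from R:
R gray
  J gray
    P gray
    P black
    I gray
      K gray
      K black
    I black
    N gray
      O gray
      O black
      M gray
        Q gray
        Q black
        M→O: O black — skip
        M→R: R is gray → back edge
Back edge closes the cycle R → J → N → M → R; its vertices are {J, M, N, R}.

J, M, N, R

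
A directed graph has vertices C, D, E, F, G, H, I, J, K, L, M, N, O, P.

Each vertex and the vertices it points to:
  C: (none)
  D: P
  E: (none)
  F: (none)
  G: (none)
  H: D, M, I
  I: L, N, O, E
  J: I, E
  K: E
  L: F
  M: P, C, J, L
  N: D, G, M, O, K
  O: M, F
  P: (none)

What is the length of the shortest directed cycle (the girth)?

4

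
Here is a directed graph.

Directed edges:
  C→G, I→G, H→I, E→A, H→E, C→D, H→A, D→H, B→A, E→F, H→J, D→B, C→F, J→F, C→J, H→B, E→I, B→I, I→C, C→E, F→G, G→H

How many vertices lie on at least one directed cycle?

A vertex is on a directed cycle iff it belongs to a strongly connected component of size ≥ 2 (or has a self-loop).
The vertices on cycles are {B, C, D, E, F, G, H, I, J} — 9 in total.

9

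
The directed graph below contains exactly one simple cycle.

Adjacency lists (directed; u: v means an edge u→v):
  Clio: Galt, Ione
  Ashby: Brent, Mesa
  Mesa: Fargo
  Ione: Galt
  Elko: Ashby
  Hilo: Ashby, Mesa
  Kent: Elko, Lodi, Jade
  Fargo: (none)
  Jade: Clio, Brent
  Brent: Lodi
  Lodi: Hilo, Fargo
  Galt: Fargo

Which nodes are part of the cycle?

Hilo, Lodi, Ashby, Brent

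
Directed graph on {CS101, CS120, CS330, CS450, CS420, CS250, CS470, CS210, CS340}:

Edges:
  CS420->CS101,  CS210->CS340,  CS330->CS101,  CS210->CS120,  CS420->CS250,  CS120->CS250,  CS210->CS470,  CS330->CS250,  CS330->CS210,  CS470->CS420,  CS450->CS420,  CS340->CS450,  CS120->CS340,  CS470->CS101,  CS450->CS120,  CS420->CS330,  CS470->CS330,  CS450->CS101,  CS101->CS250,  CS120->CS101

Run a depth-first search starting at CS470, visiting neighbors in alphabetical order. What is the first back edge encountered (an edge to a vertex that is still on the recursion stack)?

DFS from CS470 (visiting neighbors in alphabetical order); mark gray on enter, black on exit:
CS470 gray
  CS101 gray
    CS250 gray
    CS250 black
  CS101 black
  CS330 gray
    CS330→CS101: CS101 black — skip
    CS210 gray
      CS120 gray
        CS120→CS101: CS101 black — skip
        CS120→CS250: CS250 black — skip
        CS340 gray
          CS450 gray
            CS450→CS101: CS101 black — skip
            CS450→CS120: CS120 is gray → back edge
First back edge: CS450 → CS120.

CS450→CS120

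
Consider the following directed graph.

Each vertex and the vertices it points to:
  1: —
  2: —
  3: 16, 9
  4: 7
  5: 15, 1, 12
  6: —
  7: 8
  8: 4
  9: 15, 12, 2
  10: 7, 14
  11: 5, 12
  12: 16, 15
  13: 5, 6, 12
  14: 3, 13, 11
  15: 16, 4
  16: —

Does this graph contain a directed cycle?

DFS with white/gray/black marking, starting from 15:
15 gray
  16 gray
  16 black
  4 gray
    7 gray
      8 gray
        8→4: 4 is gray → back edge
Back edge found, so a cycle exists: 4 → 7 → 8 → 4.

Yes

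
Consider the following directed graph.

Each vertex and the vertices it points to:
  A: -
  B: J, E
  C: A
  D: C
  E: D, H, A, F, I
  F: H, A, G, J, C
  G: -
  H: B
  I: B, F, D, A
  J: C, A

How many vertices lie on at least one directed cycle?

A vertex is on a directed cycle iff it belongs to a strongly connected component of size ≥ 2 (or has a self-loop).
The vertices on cycles are {B, E, F, H, I} — 5 in total.

5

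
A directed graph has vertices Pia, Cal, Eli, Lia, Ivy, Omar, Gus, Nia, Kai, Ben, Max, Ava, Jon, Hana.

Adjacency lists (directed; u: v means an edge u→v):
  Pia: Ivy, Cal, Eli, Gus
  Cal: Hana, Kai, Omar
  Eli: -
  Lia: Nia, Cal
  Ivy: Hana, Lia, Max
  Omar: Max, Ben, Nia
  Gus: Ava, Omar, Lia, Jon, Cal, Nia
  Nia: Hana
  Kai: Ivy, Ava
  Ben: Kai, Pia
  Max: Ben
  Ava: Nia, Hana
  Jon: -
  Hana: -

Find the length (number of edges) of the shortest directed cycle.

For each vertex v, BFS finds the shortest path from v back to v.
The shortest such closed walk is Pia → Cal → Omar → Ben → Pia, length 4.

4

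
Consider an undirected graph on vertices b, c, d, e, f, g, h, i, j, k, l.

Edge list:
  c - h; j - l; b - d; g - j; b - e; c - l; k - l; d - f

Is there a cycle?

No

DFS, tracking each vertex's parent; an edge to a visited non-parent vertex closes a cycle.
Start from i:
visit i (parent –)
visit b (parent –)
  visit e (parent b)
    e–b: parent, skip
  visit d (parent b)
    d–b: parent, skip
    visit f (parent d)
      f–d: parent, skip
visit c (parent –)
  visit l (parent c)
    visit k (parent l)
      k–l: parent, skip
    visit j (parent l)
      j–l: parent, skip
      visit g (parent j)
        g–j: parent, skip
    l–c: parent, skip
  visit h (parent c)
    h–c: parent, skip
No non-parent visited neighbor found — the graph is a forest.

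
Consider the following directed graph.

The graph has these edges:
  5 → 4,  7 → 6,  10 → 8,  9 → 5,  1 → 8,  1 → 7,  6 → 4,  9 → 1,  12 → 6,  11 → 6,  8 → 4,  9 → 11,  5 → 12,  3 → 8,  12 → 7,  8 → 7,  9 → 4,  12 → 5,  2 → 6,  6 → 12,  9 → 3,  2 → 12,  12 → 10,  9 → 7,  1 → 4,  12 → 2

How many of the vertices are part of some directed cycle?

A vertex is on a directed cycle iff it belongs to a strongly connected component of size ≥ 2 (or has a self-loop).
The vertices on cycles are {2, 5, 6, 7, 8, 10, 12} — 7 in total.

7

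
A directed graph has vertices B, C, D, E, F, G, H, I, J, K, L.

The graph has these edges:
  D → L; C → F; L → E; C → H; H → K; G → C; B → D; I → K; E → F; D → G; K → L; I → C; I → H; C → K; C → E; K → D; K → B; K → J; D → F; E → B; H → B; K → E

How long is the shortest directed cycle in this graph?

4

For each vertex v, BFS finds the shortest path from v back to v.
The shortest such closed walk is C → K → D → G → C, length 4.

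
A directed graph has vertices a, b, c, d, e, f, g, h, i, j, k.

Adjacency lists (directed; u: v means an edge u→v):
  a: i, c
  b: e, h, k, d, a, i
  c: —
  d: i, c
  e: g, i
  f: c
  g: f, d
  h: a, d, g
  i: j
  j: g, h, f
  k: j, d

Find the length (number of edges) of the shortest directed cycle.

4

For each vertex v, BFS finds the shortest path from v back to v.
The shortest such closed walk is a → i → j → h → a, length 4.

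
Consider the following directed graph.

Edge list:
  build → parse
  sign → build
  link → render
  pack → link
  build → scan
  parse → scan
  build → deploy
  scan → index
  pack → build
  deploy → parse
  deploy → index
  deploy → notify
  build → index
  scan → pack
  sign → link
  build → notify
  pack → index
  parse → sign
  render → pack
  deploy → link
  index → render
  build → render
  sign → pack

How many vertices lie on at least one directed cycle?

A vertex is on a directed cycle iff it belongs to a strongly connected component of size ≥ 2 (or has a self-loop).
The vertices on cycles are {link, pack, scan, sign, build, index, parse, deploy, render} — 9 in total.

9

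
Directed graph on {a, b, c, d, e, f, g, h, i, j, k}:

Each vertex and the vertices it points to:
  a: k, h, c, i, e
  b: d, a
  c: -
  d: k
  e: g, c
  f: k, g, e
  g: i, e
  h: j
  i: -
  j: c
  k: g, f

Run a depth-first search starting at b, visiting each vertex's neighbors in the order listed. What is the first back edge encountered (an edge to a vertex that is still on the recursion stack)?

DFS from b (visiting each vertex's neighbors in the order listed); mark gray on enter, black on exit:
b gray
  d gray
    k gray
      g gray
        i gray
        i black
        e gray
          e→g: g is gray → back edge
First back edge: e → g.

e→g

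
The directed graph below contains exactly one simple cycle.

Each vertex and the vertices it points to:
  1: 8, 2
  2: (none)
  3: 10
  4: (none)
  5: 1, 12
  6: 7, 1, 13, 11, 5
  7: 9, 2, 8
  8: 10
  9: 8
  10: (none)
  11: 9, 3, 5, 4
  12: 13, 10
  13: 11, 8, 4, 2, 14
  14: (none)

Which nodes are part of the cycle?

DFS with gray/black marking from 11:
11 gray
  9 gray
    8 gray
      10 gray
      10 black
    8 black
  9 black
  3 gray
    3→10: 10 black — skip
  3 black
  5 gray
    1 gray
      1→8: 8 black — skip
      2 gray
      2 black
    1 black
    12 gray
      13 gray
        13→11: 11 is gray → back edge
Back edge closes the cycle 11 → 5 → 12 → 13 → 11; its vertices are {5, 11, 12, 13}.

5, 11, 12, 13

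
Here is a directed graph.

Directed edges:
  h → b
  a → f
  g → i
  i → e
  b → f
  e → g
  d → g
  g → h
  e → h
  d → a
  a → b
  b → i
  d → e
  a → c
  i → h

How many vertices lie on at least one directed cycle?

5

A vertex is on a directed cycle iff it belongs to a strongly connected component of size ≥ 2 (or has a self-loop).
The vertices on cycles are {b, e, g, h, i} — 5 in total.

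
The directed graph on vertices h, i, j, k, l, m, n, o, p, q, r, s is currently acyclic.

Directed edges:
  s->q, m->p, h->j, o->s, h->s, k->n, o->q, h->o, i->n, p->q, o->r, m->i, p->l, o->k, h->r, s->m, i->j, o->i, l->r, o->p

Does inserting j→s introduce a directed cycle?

Yes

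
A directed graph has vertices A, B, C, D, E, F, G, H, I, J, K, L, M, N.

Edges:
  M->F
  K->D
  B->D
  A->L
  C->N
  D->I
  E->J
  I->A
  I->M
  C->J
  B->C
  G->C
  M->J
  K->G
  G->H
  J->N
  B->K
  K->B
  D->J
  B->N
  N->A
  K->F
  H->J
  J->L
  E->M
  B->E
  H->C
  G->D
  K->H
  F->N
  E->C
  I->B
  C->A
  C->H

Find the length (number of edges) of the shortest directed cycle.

2

For each vertex v, BFS finds the shortest path from v back to v.
The shortest such closed walk is K → B → K, length 2.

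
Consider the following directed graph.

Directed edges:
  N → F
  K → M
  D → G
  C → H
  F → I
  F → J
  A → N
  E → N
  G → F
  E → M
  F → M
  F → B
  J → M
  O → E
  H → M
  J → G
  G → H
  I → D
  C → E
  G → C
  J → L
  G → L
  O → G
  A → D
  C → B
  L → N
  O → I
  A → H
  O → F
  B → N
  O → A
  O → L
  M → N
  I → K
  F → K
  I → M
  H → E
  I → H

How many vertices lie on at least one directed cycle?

A vertex is on a directed cycle iff it belongs to a strongly connected component of size ≥ 2 (or has a self-loop).
The vertices on cycles are {B, C, D, E, F, G, H, I, J, K, L, M, N} — 13 in total.

13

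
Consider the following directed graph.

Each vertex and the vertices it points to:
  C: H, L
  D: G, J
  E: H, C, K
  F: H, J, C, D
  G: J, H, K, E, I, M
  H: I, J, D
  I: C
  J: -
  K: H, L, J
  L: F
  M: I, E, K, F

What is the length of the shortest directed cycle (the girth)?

For each vertex v, BFS finds the shortest path from v back to v.
The shortest such closed walk is G → H → D → G, length 3.

3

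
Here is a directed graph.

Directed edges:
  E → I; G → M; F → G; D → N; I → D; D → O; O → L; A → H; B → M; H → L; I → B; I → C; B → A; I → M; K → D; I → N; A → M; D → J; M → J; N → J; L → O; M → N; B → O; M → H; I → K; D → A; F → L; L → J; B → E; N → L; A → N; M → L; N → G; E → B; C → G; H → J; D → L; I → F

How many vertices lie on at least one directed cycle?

A vertex is on a directed cycle iff it belongs to a strongly connected component of size ≥ 2 (or has a self-loop).
The vertices on cycles are {B, E, G, I, L, M, N, O} — 8 in total.

8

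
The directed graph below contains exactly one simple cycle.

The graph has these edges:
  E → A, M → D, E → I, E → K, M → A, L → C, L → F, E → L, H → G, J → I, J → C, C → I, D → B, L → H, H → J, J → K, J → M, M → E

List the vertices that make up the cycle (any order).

DFS with gray/black marking from M:
M gray
  D gray
    B gray
    B black
  D black
  E gray
    L gray
      F gray
      F black
      C gray
        I gray
        I black
      C black
      H gray
        G gray
        G black
        J gray
          K gray
          K black
          J→M: M is gray → back edge
Back edge closes the cycle M → E → L → H → J → M; its vertices are {E, H, J, L, M}.

E, H, J, L, M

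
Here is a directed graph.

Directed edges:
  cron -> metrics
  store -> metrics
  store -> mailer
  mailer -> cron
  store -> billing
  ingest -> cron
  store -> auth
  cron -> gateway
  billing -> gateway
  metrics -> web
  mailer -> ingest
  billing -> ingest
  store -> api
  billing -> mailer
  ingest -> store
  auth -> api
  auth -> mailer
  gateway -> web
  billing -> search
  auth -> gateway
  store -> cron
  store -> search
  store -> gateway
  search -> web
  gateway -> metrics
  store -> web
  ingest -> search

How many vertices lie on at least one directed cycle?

A vertex is on a directed cycle iff it belongs to a strongly connected component of size ≥ 2 (or has a self-loop).
The vertices on cycles are {auth, store, ingest, mailer, billing} — 5 in total.

5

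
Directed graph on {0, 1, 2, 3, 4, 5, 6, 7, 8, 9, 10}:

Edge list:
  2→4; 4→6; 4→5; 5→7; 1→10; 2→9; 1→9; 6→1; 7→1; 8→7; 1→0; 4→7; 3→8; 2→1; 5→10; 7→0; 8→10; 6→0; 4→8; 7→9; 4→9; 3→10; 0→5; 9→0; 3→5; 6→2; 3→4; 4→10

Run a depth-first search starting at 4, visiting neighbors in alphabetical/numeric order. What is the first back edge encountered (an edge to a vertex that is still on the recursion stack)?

0->5

DFS from 4 (visiting neighbors in alphabetical/numeric order); mark gray on enter, black on exit:
4 gray
  5 gray
    7 gray
      0 gray
        0→5: 5 is gray → back edge
First back edge: 0 → 5.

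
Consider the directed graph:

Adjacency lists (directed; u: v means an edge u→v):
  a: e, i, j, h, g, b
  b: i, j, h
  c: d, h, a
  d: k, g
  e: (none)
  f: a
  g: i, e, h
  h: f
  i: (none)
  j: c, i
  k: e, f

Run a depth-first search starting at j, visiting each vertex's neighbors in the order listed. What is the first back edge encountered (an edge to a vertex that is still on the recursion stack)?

a→j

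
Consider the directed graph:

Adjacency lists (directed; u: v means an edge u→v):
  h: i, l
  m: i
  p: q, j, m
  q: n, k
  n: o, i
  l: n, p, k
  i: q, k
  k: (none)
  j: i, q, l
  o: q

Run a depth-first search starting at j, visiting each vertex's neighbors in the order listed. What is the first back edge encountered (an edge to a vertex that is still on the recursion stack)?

DFS from j (visiting each vertex's neighbors in the order listed); mark gray on enter, black on exit:
j gray
  i gray
    q gray
      n gray
        o gray
          o→q: q is gray → back edge
First back edge: o → q.

o→q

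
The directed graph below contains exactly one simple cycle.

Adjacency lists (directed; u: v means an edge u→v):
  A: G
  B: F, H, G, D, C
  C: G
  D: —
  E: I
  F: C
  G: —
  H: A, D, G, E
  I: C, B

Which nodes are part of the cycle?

B, E, H, I

DFS with gray/black marking from B:
B gray
  F gray
    C gray
      G gray
      G black
    C black
  F black
  H gray
    A gray
      A→G: G black — skip
    A black
    D gray
    D black
    H→G: G black — skip
    E gray
      I gray
        I→C: C black — skip
        I→B: B is gray → back edge
Back edge closes the cycle B → H → E → I → B; its vertices are {B, E, H, I}.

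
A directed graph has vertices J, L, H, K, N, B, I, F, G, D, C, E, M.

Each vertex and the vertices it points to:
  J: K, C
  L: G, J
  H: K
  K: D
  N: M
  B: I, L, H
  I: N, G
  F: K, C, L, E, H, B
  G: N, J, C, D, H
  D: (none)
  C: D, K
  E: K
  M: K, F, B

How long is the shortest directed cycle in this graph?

4

For each vertex v, BFS finds the shortest path from v back to v.
The shortest such closed walk is M → B → I → N → M, length 4.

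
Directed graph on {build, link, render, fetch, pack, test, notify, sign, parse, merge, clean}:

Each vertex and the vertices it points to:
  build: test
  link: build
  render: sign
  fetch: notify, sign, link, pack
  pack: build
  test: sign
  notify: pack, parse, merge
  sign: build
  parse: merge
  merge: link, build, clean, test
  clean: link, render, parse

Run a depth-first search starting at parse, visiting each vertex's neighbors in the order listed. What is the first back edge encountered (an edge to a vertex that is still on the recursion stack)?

sign→build

DFS from parse (visiting each vertex's neighbors in the order listed); mark gray on enter, black on exit:
parse gray
  merge gray
    link gray
      build gray
        test gray
          sign gray
            sign→build: build is gray → back edge
First back edge: sign → build.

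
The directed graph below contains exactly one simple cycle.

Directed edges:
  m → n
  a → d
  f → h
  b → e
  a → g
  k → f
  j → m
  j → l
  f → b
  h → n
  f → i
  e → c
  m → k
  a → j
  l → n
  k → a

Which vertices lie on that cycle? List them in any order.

DFS with gray/black marking from k:
k gray
  f gray
    i gray
    i black
    h gray
      n gray
      n black
    h black
    b gray
      e gray
        c gray
        c black
      e black
    b black
  f black
  a gray
    g gray
    g black
    j gray
      m gray
        m→k: k is gray → back edge
Back edge closes the cycle k → a → j → m → k; its vertices are {a, j, k, m}.

a, j, k, m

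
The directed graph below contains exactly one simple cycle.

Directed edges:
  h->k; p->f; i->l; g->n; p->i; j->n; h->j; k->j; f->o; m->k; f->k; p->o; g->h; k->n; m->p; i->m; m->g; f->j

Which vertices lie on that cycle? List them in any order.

i, m, p

DFS with gray/black marking from i:
i gray
  l gray
  l black
  m gray
    g gray
      n gray
      n black
      h gray
        j gray
          j→n: n black — skip
        j black
        k gray
          k→n: n black — skip
          k→j: j black — skip
        k black
      h black
    g black
    p gray
      o gray
      o black
      f gray
        f→o: o black — skip
        f→j: j black — skip
        f→k: k black — skip
      f black
      p→i: i is gray → back edge
Back edge closes the cycle i → m → p → i; its vertices are {i, m, p}.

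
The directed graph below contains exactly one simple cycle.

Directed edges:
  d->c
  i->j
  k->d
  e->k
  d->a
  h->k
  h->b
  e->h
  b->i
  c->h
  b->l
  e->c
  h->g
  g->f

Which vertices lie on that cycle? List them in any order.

DFS with gray/black marking from h:
h gray
  g gray
    f gray
    f black
  g black
  b gray
    i gray
      j gray
      j black
    i black
    l gray
    l black
  b black
  k gray
    d gray
      c gray
        c→h: h is gray → back edge
Back edge closes the cycle h → k → d → c → h; its vertices are {c, d, h, k}.

c, d, h, k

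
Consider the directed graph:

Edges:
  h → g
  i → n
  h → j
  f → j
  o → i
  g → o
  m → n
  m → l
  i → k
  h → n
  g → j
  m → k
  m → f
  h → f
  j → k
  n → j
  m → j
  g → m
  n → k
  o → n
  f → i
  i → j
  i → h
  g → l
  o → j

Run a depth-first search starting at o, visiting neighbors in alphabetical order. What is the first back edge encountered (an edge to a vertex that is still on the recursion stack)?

DFS from o (visiting neighbors in alphabetical order); mark gray on enter, black on exit:
o gray
  i gray
    h gray
      f gray
        f→i: i is gray → back edge
First back edge: f → i.

f->i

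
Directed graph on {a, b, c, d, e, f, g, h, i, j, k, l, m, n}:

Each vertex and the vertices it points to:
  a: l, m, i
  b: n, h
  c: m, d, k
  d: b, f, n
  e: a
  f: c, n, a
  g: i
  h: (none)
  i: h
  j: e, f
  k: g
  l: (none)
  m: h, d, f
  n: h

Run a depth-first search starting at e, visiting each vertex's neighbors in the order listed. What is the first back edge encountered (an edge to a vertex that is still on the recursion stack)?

DFS from e (visiting each vertex's neighbors in the order listed); mark gray on enter, black on exit:
e gray
  a gray
    l gray
    l black
    m gray
      h gray
      h black
      d gray
        b gray
          n gray
            n→h: h black — skip
          n black
          b→h: h black — skip
        b black
        f gray
          c gray
            c→m: m is gray → back edge
First back edge: c → m.

c->m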